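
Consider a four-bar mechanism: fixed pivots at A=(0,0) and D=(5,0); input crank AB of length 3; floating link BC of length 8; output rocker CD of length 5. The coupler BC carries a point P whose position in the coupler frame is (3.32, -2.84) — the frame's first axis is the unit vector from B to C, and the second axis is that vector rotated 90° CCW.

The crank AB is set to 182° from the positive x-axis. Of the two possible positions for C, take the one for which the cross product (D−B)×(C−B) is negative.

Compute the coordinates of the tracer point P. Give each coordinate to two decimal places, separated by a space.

-1.96 -4.35

A=(0,0), D=(5.00,0)
B = A + 3.00·(cos182°, sin182°) = (-2.9982, -0.1047)
|BD| = 7.9989
circle(B,8.00) ∩ circle(D,5.00): a=6.4373, h=4.7499
  candidates: C₊=(3.3764,4.7290) cross=37.994; C₋=(3.5007,-4.7699) cross=-37.994
  mode - wants cross < 0 → take C=(3.5007,-4.7699) (cross=-37.994)
ex = (C−B)/|BC| = (0.8124,-0.5832); ey = (0.5832,0.8124)
P = B + 3.32·ex + -2.84·ey = (-1.9573,-4.3479)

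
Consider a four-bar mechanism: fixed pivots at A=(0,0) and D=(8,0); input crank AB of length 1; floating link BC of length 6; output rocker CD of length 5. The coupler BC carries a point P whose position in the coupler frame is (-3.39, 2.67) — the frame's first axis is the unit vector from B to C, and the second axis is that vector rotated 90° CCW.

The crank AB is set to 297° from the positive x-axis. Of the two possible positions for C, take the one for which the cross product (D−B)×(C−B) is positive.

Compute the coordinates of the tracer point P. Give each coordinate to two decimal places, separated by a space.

-3.80 -1.61

A=(0,0), D=(8.00,0)
B = A + 1.00·(cos297°, sin297°) = (0.4540, -0.8910)
|BD| = 7.5984
circle(B,6.00) ∩ circle(D,5.00): a=4.5230, h=3.9423
  candidates: C₊=(4.4835,3.5545) cross=29.956; C₋=(5.4081,-4.2758) cross=-29.956
  mode + wants cross > 0 → take C=(4.4835,3.5545) (cross=29.956)
ex = (C−B)/|BC| = (0.6716,0.7409); ey = (-0.7409,0.6716)
P = B + -3.39·ex + 2.67·ey = (-3.8010,-1.6096)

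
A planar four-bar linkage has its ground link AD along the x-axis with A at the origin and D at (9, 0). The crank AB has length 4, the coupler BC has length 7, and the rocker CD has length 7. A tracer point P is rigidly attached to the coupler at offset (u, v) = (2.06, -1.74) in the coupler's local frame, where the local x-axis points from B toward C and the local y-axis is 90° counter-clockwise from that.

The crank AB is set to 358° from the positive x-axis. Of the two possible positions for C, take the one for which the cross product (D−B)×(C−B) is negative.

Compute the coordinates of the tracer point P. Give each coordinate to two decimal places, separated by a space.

3.18 -2.71

A=(0,0), D=(9.00,0)
B = A + 4.00·(cos358°, sin358°) = (3.9976, -0.1396)
|BD| = 5.0044
circle(B,7.00) ∩ circle(D,7.00): a=2.5022, h=6.5375
  candidates: C₊=(6.3164,6.4652) cross=32.716; C₋=(6.6811,-6.6048) cross=-32.716
  mode - wants cross < 0 → take C=(6.6811,-6.6048) (cross=-32.716)
ex = (C−B)/|BC| = (0.3834,-0.9236); ey = (0.9236,0.3834)
P = B + 2.06·ex + -1.74·ey = (3.1802,-2.7093)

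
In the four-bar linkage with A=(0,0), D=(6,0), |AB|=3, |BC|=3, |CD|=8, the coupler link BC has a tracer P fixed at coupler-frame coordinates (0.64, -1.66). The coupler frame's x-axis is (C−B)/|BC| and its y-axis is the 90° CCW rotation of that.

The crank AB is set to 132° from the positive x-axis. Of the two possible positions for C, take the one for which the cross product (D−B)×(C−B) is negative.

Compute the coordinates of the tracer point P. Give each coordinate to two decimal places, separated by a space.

-3.66 1.56

A=(0,0), D=(6.00,0)
B = A + 3.00·(cos132°, sin132°) = (-2.0074, 2.2294)
|BD| = 8.3120
circle(B,3.00) ∩ circle(D,8.00): a=0.8475, h=2.8778
  candidates: C₊=(-0.4191,4.7745) cross=23.920; C₋=(-1.9628,-0.7702) cross=-23.920
  mode - wants cross < 0 → take C=(-1.9628,-0.7702) (cross=-23.920)
ex = (C−B)/|BC| = (0.0149,-0.9999); ey = (0.9999,0.0149)
P = B + 0.64·ex + -1.66·ey = (-3.6577,1.5649)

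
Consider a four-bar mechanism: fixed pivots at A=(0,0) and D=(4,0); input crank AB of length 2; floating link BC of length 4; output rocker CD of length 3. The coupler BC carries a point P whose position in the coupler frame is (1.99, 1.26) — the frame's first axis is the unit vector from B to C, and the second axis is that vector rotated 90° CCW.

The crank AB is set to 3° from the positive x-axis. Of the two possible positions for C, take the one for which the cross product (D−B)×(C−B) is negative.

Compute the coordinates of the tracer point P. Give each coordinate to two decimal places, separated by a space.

A=(0,0), D=(4.00,0)
B = A + 2.00·(cos3°, sin3°) = (1.9973, 0.1047)
|BD| = 2.0055
circle(B,4.00) ∩ circle(D,3.00): a=2.7480, h=2.9067
  candidates: C₊=(4.8932,2.8640) cross=5.829; C₋=(4.5898,-2.9415) cross=-5.829
  mode - wants cross < 0 → take C=(4.5898,-2.9415) (cross=-5.829)
ex = (C−B)/|BC| = (0.6481,-0.7615); ey = (0.7615,0.6481)
P = B + 1.99·ex + 1.26·ey = (4.2466,-0.5941)

4.25 -0.59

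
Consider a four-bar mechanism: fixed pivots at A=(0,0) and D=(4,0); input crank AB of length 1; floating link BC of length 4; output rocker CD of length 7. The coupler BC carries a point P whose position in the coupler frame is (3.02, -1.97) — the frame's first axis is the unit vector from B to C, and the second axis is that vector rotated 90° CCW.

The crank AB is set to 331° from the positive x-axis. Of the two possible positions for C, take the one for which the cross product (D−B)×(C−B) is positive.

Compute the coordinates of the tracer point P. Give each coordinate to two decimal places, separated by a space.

-1.49 2.23

A=(0,0), D=(4.00,0)
B = A + 1.00·(cos331°, sin331°) = (0.8746, -0.4848)
|BD| = 3.1628
circle(B,4.00) ∩ circle(D,7.00): a=-3.6356, h=1.6681
  candidates: C₊=(-2.9737,0.6063) cross=5.276; C₋=(-2.4623,-2.6905) cross=-5.276
  mode + wants cross > 0 → take C=(-2.9737,0.6063) (cross=5.276)
ex = (C−B)/|BC| = (-0.9621,0.2728); ey = (-0.2728,-0.9621)
P = B + 3.02·ex + -1.97·ey = (-1.4935,2.2343)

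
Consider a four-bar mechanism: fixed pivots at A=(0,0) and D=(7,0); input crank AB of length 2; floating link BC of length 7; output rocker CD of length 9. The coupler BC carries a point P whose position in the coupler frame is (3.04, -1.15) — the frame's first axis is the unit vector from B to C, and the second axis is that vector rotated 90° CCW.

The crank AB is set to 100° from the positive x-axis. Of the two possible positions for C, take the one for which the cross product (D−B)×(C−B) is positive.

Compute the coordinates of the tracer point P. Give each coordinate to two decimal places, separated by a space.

2.13 4.07

A=(0,0), D=(7.00,0)
B = A + 2.00·(cos100°, sin100°) = (-0.3473, 1.9696)
|BD| = 7.6067
circle(B,7.00) ∩ circle(D,9.00): a=1.7000, h=6.7904
  candidates: C₊=(3.0529,8.0883) cross=51.653; C₋=(-0.4636,-5.0294) cross=-51.653
  mode + wants cross > 0 → take C=(3.0529,8.0883) (cross=51.653)
ex = (C−B)/|BC| = (0.4857,0.8741); ey = (-0.8741,0.4857)
P = B + 3.04·ex + -1.15·ey = (2.1346,4.0683)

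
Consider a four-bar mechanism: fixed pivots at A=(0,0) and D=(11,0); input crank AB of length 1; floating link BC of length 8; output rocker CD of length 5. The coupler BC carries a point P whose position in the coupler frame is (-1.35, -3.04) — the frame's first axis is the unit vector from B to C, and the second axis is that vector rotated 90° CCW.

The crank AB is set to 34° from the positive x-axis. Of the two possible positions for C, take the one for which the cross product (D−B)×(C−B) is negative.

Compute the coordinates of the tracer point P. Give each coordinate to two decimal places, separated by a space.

A=(0,0), D=(11.00,0)
B = A + 1.00·(cos34°, sin34°) = (0.8290, 0.5592)
|BD| = 10.1863
circle(B,8.00) ∩ circle(D,5.00): a=7.0075, h=3.8594
  candidates: C₊=(8.0378,4.0281) cross=39.313; C₋=(7.6141,-3.6791) cross=-39.313
  mode - wants cross < 0 → take C=(7.6141,-3.6791) (cross=-39.313)
ex = (C−B)/|BC| = (0.8481,-0.5298); ey = (0.5298,0.8481)
P = B + -1.35·ex + -3.04·ey = (-1.9265,-1.3039)

-1.93 -1.30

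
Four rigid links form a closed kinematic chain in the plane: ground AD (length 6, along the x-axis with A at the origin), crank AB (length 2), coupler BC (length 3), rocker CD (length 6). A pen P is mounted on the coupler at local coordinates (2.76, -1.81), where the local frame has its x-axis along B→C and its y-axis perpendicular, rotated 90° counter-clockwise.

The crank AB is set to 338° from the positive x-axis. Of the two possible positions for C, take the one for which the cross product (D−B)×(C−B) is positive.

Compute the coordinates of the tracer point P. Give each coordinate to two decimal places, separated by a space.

1.94 2.55

A=(0,0), D=(6.00,0)
B = A + 2.00·(cos338°, sin338°) = (1.8544, -0.7492)
|BD| = 4.2128
circle(B,3.00) ∩ circle(D,6.00): a=-1.0981, h=2.7918
  candidates: C₊=(0.2772,1.8028) cross=11.761; C₋=(1.2702,-3.6918) cross=-11.761
  mode + wants cross > 0 → take C=(0.2772,1.8028) (cross=11.761)
ex = (C−B)/|BC| = (-0.5257,0.8507); ey = (-0.8507,-0.5257)
P = B + 2.76·ex + -1.81·ey = (1.9431,2.5502)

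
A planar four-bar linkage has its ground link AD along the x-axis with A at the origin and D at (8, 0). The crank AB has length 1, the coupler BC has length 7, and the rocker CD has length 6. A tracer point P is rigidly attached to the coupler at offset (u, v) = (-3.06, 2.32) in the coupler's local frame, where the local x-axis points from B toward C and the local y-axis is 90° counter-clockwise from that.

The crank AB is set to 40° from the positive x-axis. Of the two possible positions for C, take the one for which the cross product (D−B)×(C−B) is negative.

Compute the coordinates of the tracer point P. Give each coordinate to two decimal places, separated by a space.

A=(0,0), D=(8.00,0)
B = A + 1.00·(cos40°, sin40°) = (0.7660, 0.6428)
|BD| = 7.2625
circle(B,7.00) ∩ circle(D,6.00): a=4.5262, h=5.3398
  candidates: C₊=(5.7471,5.5610) cross=38.780; C₋=(4.8019,-5.0766) cross=-38.780
  mode - wants cross < 0 → take C=(4.8019,-5.0766) (cross=-38.780)
ex = (C−B)/|BC| = (0.5766,-0.8171); ey = (0.8171,0.5766)
P = B + -3.06·ex + 2.32·ey = (0.8974,4.4806)

0.90 4.48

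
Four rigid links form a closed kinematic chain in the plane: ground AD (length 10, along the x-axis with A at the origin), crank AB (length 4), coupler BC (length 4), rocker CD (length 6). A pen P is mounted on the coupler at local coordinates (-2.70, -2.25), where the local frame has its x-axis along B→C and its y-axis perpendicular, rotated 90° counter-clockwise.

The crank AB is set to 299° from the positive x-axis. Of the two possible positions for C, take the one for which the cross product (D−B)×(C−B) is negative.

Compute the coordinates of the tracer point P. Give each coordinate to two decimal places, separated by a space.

A=(0,0), D=(10.00,0)
B = A + 4.00·(cos299°, sin299°) = (1.9392, -3.4985)
|BD| = 8.7872
circle(B,4.00) ∩ circle(D,6.00): a=3.2556, h=2.3240
  candidates: C₊=(4.0004,-0.0704) cross=20.422; C₋=(5.8510,-4.3342) cross=-20.422
  mode - wants cross < 0 → take C=(5.8510,-4.3342) (cross=-20.422)
ex = (C−B)/|BC| = (0.9779,-0.2089); ey = (0.2089,0.9779)
P = B + -2.70·ex + -2.25·ey = (-1.1713,-5.1347)

-1.17 -5.13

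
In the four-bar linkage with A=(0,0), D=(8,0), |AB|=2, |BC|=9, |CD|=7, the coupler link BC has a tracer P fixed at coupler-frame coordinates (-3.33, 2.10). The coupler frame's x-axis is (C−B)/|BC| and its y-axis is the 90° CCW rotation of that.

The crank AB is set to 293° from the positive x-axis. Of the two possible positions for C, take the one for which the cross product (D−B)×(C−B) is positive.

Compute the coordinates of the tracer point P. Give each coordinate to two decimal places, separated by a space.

-2.58 -3.89

A=(0,0), D=(8.00,0)
B = A + 2.00·(cos293°, sin293°) = (0.7815, -1.8410)
|BD| = 7.4496
circle(B,9.00) ∩ circle(D,7.00): a=5.8726, h=6.8200
  candidates: C₊=(4.7865,6.2188) cross=50.807; C₋=(8.1573,-6.9982) cross=-50.807
  mode + wants cross > 0 → take C=(4.7865,6.2188) (cross=50.807)
ex = (C−B)/|BC| = (0.4450,0.8955); ey = (-0.8955,0.4450)
P = B + -3.33·ex + 2.10·ey = (-2.5810,-3.8886)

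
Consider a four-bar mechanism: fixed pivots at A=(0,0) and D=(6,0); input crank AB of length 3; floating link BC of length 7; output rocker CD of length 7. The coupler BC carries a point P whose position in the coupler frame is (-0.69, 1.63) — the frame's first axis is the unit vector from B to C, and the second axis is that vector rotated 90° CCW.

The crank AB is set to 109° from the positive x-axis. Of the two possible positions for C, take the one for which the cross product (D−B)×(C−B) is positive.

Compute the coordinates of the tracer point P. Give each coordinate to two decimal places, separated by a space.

-2.48 3.77

A=(0,0), D=(6.00,0)
B = A + 3.00·(cos109°, sin109°) = (-0.9767, 2.8366)
|BD| = 7.5313
circle(B,7.00) ∩ circle(D,7.00): a=3.7656, h=5.9008
  candidates: C₊=(4.7341,6.8846) cross=44.441; C₋=(0.2892,-4.0480) cross=-44.441
  mode + wants cross > 0 → take C=(4.7341,6.8846) (cross=44.441)
ex = (C−B)/|BC| = (0.8158,0.5783); ey = (-0.5783,0.8158)
P = B + -0.69·ex + 1.63·ey = (-2.4822,3.7673)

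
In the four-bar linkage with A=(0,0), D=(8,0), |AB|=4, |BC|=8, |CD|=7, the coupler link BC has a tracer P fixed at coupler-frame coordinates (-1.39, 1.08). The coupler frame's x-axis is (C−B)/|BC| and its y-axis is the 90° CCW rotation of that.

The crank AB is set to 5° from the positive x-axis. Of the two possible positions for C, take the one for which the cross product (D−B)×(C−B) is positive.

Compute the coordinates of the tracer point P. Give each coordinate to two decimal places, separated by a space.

A=(0,0), D=(8.00,0)
B = A + 4.00·(cos5°, sin5°) = (3.9848, 0.3486)
|BD| = 4.0303
circle(B,8.00) ∩ circle(D,7.00): a=3.8761, h=6.9983
  candidates: C₊=(8.4517,6.9854) cross=28.205; C₋=(7.2410,-6.9587) cross=-28.205
  mode + wants cross > 0 → take C=(8.4517,6.9854) (cross=28.205)
ex = (C−B)/|BC| = (0.5584,0.8296); ey = (-0.8296,0.5584)
P = B + -1.39·ex + 1.08·ey = (2.3127,-0.2015)

2.31 -0.20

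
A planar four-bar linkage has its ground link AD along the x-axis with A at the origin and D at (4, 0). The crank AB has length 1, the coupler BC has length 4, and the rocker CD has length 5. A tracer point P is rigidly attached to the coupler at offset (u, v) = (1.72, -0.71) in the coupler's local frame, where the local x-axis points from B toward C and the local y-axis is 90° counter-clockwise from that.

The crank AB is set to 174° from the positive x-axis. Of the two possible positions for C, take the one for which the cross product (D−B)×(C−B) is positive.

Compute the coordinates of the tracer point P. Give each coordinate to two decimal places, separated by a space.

0.37 1.37

A=(0,0), D=(4.00,0)
B = A + 1.00·(cos174°, sin174°) = (-0.9945, 0.1045)
|BD| = 4.9956
circle(B,4.00) ∩ circle(D,5.00): a=1.5970, h=3.6674
  candidates: C₊=(0.6789,3.7377) cross=18.321; C₋=(0.5254,-3.5954) cross=-18.321
  mode + wants cross > 0 → take C=(0.6789,3.7377) (cross=18.321)
ex = (C−B)/|BC| = (0.4184,0.9083); ey = (-0.9083,0.4184)
P = B + 1.72·ex + -0.71·ey = (0.3699,1.3698)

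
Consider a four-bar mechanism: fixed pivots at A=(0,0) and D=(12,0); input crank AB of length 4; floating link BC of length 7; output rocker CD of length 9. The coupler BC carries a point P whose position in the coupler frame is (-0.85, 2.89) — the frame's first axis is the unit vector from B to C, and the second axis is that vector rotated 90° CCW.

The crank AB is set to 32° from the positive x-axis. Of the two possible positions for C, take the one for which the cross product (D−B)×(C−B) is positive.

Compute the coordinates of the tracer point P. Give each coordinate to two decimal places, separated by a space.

A=(0,0), D=(12.00,0)
B = A + 4.00·(cos32°, sin32°) = (3.3922, 2.1197)
|BD| = 8.8650
circle(B,7.00) ∩ circle(D,9.00): a=2.6276, h=6.4881
  candidates: C₊=(7.4949,7.7913) cross=57.517; C₋=(4.3922,-4.8085) cross=-57.517
  mode + wants cross > 0 → take C=(7.4949,7.7913) (cross=57.517)
ex = (C−B)/|BC| = (0.5861,0.8102); ey = (-0.8102,0.5861)
P = B + -0.85·ex + 2.89·ey = (0.5524,3.1248)

0.55 3.12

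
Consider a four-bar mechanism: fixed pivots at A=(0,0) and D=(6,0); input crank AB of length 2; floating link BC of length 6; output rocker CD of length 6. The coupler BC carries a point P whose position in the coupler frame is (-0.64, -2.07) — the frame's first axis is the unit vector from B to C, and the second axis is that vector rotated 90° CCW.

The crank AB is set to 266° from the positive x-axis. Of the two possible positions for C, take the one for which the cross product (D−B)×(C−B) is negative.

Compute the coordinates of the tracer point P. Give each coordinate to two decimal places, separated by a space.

A=(0,0), D=(6.00,0)
B = A + 2.00·(cos266°, sin266°) = (-0.1395, -1.9951)
|BD| = 6.4556
circle(B,6.00) ∩ circle(D,6.00): a=3.2278, h=5.0578
  candidates: C₊=(1.3671,3.8126) cross=32.651; C₋=(4.4934,-5.8078) cross=-32.651
  mode - wants cross < 0 → take C=(4.4934,-5.8078) (cross=-32.651)
ex = (C−B)/|BC| = (0.7722,-0.6354); ey = (0.6354,0.7722)
P = B + -0.64·ex + -2.07·ey = (-1.9490,-3.1868)

-1.95 -3.19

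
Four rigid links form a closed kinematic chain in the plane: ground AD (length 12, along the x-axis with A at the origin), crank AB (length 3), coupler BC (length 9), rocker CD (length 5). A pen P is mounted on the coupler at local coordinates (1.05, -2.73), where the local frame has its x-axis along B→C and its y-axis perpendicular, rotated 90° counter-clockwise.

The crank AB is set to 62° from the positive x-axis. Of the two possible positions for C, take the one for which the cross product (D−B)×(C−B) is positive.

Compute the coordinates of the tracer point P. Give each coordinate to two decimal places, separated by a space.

A=(0,0), D=(12.00,0)
B = A + 3.00·(cos62°, sin62°) = (1.4084, 2.6488)
|BD| = 10.9178
circle(B,9.00) ∩ circle(D,5.00): a=8.0235, h=4.0772
  candidates: C₊=(10.1814,4.6575) cross=44.514; C₋=(8.2030,-3.2531) cross=-44.514
  mode + wants cross > 0 → take C=(10.1814,4.6575) (cross=44.514)
ex = (C−B)/|BC| = (0.9748,0.2232); ey = (-0.2232,0.9748)
P = B + 1.05·ex + -2.73·ey = (3.0412,0.2221)

3.04 0.22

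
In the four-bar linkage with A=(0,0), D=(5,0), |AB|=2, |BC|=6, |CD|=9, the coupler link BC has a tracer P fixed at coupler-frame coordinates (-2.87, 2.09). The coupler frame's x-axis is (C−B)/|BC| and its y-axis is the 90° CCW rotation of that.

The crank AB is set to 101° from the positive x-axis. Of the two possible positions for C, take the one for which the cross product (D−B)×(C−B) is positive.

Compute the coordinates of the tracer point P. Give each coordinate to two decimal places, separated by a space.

-2.93 -0.51

A=(0,0), D=(5.00,0)
B = A + 2.00·(cos101°, sin101°) = (-0.3816, 1.9633)
|BD| = 5.7285
circle(B,6.00) ∩ circle(D,9.00): a=-1.0634, h=5.9050
  candidates: C₊=(0.6431,7.8751) cross=33.827; C₋=(-3.4044,-3.2197) cross=-33.827
  mode + wants cross > 0 → take C=(0.6431,7.8751) (cross=33.827)
ex = (C−B)/|BC| = (0.1708,0.9853); ey = (-0.9853,0.1708)
P = B + -2.87·ex + 2.09·ey = (-2.9311,-0.5076)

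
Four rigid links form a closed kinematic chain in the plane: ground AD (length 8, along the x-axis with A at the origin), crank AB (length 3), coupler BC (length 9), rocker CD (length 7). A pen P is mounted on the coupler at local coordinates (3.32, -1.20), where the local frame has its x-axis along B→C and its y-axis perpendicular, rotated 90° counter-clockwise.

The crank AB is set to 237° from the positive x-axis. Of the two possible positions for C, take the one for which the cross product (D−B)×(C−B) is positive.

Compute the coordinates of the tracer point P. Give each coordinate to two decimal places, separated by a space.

A=(0,0), D=(8.00,0)
B = A + 3.00·(cos237°, sin237°) = (-1.6339, -2.5160)
|BD| = 9.9570
circle(B,9.00) ∩ circle(D,7.00): a=6.5854, h=6.1345
  candidates: C₊=(3.1877,5.0835) cross=61.082; C₋=(6.2879,-6.7874) cross=-61.082
  mode + wants cross > 0 → take C=(3.1877,5.0835) (cross=61.082)
ex = (C−B)/|BC| = (0.5357,0.8444); ey = (-0.8444,0.5357)
P = B + 3.32·ex + -1.20·ey = (1.1580,-0.3555)

1.16 -0.36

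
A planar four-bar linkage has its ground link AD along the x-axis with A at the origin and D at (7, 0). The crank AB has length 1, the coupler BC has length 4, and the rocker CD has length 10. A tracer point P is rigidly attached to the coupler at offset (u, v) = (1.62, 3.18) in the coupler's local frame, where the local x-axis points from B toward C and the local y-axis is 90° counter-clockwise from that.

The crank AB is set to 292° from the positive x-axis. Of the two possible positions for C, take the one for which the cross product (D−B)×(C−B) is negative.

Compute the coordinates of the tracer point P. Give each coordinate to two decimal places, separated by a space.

1.82 -4.19

A=(0,0), D=(7.00,0)
B = A + 1.00·(cos292°, sin292°) = (0.3746, -0.9272)
|BD| = 6.6900
circle(B,4.00) ∩ circle(D,10.00): a=-2.9331, h=2.7197
  candidates: C₊=(-2.9071,1.3598) cross=18.195; C₋=(-2.1532,-4.0272) cross=-18.195
  mode - wants cross < 0 → take C=(-2.1532,-4.0272) (cross=-18.195)
ex = (C−B)/|BC| = (-0.6320,-0.7750); ey = (0.7750,-0.6320)
P = B + 1.62·ex + 3.18·ey = (1.8153,-4.1923)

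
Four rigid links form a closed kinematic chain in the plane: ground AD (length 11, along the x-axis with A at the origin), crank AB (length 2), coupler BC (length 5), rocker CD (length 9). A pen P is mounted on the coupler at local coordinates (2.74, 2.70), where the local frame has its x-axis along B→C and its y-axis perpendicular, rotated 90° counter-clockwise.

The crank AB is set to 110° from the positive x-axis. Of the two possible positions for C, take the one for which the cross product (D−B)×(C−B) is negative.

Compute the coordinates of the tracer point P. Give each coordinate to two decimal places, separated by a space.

3.11 1.26

A=(0,0), D=(11.00,0)
B = A + 2.00·(cos110°, sin110°) = (-0.6840, 1.8794)
|BD| = 11.8342
circle(B,5.00) ∩ circle(D,9.00): a=3.5511, h=3.5199
  candidates: C₊=(3.3810,4.7907) cross=41.655; C₋=(2.2630,-2.1598) cross=-41.655
  mode - wants cross < 0 → take C=(2.2630,-2.1598) (cross=-41.655)
ex = (C−B)/|BC| = (0.5894,-0.8078); ey = (0.8078,0.5894)
P = B + 2.74·ex + 2.70·ey = (3.1121,1.2573)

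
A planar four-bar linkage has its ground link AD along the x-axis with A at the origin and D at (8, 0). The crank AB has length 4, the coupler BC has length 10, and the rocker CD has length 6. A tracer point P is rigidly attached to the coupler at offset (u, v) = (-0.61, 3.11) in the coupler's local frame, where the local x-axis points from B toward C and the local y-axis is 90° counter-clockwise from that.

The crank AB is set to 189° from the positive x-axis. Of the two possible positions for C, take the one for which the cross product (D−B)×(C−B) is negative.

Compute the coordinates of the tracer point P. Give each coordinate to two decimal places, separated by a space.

A=(0,0), D=(8.00,0)
B = A + 4.00·(cos189°, sin189°) = (-3.9508, -0.6257)
|BD| = 11.9671
circle(B,10.00) ∩ circle(D,6.00): a=8.6576, h=5.0047
  candidates: C₊=(4.4333,4.8248) cross=59.892; C₋=(4.9566,-5.1709) cross=-59.892
  mode - wants cross < 0 → take C=(4.9566,-5.1709) (cross=-59.892)
ex = (C−B)/|BC| = (0.8907,-0.4545); ey = (0.4545,0.8907)
P = B + -0.61·ex + 3.11·ey = (-3.0806,2.4217)

-3.08 2.42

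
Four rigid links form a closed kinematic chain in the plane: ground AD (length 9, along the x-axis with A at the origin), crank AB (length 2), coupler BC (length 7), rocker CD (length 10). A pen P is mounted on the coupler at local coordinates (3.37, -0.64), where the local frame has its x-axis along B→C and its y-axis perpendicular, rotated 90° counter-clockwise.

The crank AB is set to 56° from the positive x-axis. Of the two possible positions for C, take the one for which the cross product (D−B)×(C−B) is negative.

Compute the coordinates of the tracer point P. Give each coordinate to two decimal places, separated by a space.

A=(0,0), D=(9.00,0)
B = A + 2.00·(cos56°, sin56°) = (1.1184, 1.6581)
|BD| = 8.0541
circle(B,7.00) ∩ circle(D,10.00): a=0.8610, h=6.9468
  candidates: C₊=(3.3911,8.2789) cross=55.951; C₋=(0.5308,-5.3172) cross=-55.951
  mode - wants cross < 0 → take C=(0.5308,-5.3172) (cross=-55.951)
ex = (C−B)/|BC| = (-0.0839,-0.9965); ey = (0.9965,-0.0839)
P = B + 3.37·ex + -0.64·ey = (0.1978,-1.6463)

0.20 -1.65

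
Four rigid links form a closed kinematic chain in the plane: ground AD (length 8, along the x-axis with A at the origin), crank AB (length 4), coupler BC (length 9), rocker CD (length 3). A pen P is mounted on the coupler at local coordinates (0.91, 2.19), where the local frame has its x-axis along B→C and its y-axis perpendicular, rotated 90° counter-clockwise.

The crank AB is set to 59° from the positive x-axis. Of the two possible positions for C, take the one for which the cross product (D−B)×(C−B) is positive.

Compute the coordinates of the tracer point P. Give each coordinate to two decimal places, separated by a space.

3.49 5.32

A=(0,0), D=(8.00,0)
B = A + 4.00·(cos59°, sin59°) = (2.0602, 3.4287)
|BD| = 6.8584
circle(B,9.00) ∩ circle(D,3.00): a=8.6782, h=2.3850
  candidates: C₊=(10.7684,1.1558) cross=16.357; C₋=(8.3838,-2.9753) cross=-16.357
  mode + wants cross > 0 → take C=(10.7684,1.1558) (cross=16.357)
ex = (C−B)/|BC| = (0.9676,-0.2525); ey = (0.2525,0.9676)
P = B + 0.91·ex + 2.19·ey = (3.4937,5.3179)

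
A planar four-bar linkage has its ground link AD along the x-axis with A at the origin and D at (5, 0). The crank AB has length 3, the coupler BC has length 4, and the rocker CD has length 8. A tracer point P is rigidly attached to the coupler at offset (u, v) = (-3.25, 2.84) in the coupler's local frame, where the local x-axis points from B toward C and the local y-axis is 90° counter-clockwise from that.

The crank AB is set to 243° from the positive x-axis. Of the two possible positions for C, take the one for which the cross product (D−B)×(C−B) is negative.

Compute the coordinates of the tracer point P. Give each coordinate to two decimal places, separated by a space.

A=(0,0), D=(5.00,0)
B = A + 3.00·(cos243°, sin243°) = (-1.3620, -2.6730)
|BD| = 6.9007
circle(B,4.00) ∩ circle(D,8.00): a=-0.0276, h=3.9999
  candidates: C₊=(-2.9368,1.0039) cross=27.602; C₋=(0.1620,-6.3713) cross=-27.602
  mode - wants cross < 0 → take C=(0.1620,-6.3713) (cross=-27.602)
ex = (C−B)/|BC| = (0.3810,-0.9246); ey = (0.9246,0.3810)
P = B + -3.25·ex + 2.84·ey = (0.0256,1.4139)

0.03 1.41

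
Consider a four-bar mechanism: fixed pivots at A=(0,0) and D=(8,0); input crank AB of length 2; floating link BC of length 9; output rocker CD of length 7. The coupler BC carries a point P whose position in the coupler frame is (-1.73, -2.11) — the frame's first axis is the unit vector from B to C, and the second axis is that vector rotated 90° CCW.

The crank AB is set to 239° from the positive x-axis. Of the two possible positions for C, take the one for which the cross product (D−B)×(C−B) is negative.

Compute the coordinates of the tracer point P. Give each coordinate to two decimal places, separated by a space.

A=(0,0), D=(8.00,0)
B = A + 2.00·(cos239°, sin239°) = (-1.0301, -1.7143)
|BD| = 9.1914
circle(B,9.00) ∩ circle(D,7.00): a=6.3364, h=6.3914
  candidates: C₊=(4.0031,5.7467) cross=58.745; C₋=(6.3873,-6.8117) cross=-58.745
  mode - wants cross < 0 → take C=(6.3873,-6.8117) (cross=-58.745)
ex = (C−B)/|BC| = (0.8241,-0.5664); ey = (0.5664,0.8241)
P = B + -1.73·ex + -2.11·ey = (-3.6509,-2.4735)

-3.65 -2.47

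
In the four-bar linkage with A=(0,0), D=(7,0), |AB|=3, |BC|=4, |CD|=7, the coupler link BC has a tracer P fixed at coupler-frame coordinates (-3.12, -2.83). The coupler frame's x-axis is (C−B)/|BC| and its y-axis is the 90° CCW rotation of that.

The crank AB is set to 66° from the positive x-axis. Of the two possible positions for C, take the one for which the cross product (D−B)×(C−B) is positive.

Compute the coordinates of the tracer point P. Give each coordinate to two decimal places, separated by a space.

A=(0,0), D=(7.00,0)
B = A + 3.00·(cos66°, sin66°) = (1.2202, 2.7406)
|BD| = 6.3966
circle(B,4.00) ∩ circle(D,7.00): a=0.6188, h=3.9518
  candidates: C₊=(3.4725,6.0462) cross=25.279; C₋=(0.0862,-1.0953) cross=-25.279
  mode + wants cross > 0 → take C=(3.4725,6.0462) (cross=25.279)
ex = (C−B)/|BC| = (0.5631,0.8264); ey = (-0.8264,0.5631)
P = B + -3.12·ex + -2.83·ey = (1.8021,-1.4313)

1.80 -1.43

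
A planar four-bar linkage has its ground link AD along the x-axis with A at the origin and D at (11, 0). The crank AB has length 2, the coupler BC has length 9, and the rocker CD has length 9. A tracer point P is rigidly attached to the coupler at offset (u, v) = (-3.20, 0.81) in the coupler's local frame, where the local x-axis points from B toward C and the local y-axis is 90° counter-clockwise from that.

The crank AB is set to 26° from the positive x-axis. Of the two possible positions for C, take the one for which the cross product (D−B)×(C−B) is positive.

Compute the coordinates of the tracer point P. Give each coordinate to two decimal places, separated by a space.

-0.75 -1.22

A=(0,0), D=(11.00,0)
B = A + 2.00·(cos26°, sin26°) = (1.7976, 0.8767)
|BD| = 9.2441
circle(B,9.00) ∩ circle(D,9.00): a=4.6220, h=7.7225
  candidates: C₊=(7.1312,8.1260) cross=71.387; C₋=(5.6664,-7.2493) cross=-71.387
  mode + wants cross > 0 → take C=(7.1312,8.1260) (cross=71.387)
ex = (C−B)/|BC| = (0.5926,0.8055); ey = (-0.8055,0.5926)
P = B + -3.20·ex + 0.81·ey = (-0.7513,-1.2208)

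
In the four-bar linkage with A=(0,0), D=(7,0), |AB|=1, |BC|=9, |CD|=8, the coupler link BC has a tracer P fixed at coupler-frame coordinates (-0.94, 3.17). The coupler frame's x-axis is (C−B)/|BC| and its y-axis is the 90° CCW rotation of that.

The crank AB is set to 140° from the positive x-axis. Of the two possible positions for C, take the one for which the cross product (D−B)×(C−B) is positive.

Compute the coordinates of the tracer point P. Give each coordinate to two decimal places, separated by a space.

-3.83 1.87

A=(0,0), D=(7.00,0)
B = A + 1.00·(cos140°, sin140°) = (-0.7660, 0.6428)
|BD| = 7.7926
circle(B,9.00) ∩ circle(D,8.00): a=4.9871, h=7.4919
  candidates: C₊=(4.8220,7.6978) cross=58.382; C₋=(3.5861,-7.2350) cross=-58.382
  mode + wants cross > 0 → take C=(4.8220,7.6978) (cross=58.382)
ex = (C−B)/|BC| = (0.6209,0.7839); ey = (-0.7839,0.6209)
P = B + -0.94·ex + 3.17·ey = (-3.8346,1.8742)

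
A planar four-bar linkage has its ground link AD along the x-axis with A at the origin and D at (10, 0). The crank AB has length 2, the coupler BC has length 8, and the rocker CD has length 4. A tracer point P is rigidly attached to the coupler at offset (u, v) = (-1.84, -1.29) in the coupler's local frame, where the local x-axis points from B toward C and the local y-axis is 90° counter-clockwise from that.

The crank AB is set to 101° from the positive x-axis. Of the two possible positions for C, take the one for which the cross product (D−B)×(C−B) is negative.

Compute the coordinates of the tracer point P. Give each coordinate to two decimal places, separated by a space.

-2.62 1.76

A=(0,0), D=(10.00,0)
B = A + 2.00·(cos101°, sin101°) = (-0.3816, 1.9633)
|BD| = 10.5656
circle(B,8.00) ∩ circle(D,4.00): a=7.5543, h=2.6329
  candidates: C₊=(7.5304,3.1466) cross=27.818; C₋=(6.5519,-2.0275) cross=-27.818
  mode - wants cross < 0 → take C=(6.5519,-2.0275) (cross=-27.818)
ex = (C−B)/|BC| = (0.8667,-0.4988); ey = (0.4988,0.8667)
P = B + -1.84·ex + -1.29·ey = (-2.6198,1.7631)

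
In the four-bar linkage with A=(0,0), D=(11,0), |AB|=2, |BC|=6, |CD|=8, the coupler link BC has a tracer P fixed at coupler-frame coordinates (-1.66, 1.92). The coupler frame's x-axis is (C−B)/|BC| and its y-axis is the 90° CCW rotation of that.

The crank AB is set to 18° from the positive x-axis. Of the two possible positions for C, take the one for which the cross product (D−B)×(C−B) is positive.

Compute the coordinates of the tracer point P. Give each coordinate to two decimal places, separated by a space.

A=(0,0), D=(11.00,0)
B = A + 2.00·(cos18°, sin18°) = (1.9021, 0.6180)
|BD| = 9.1189
circle(B,6.00) ∩ circle(D,8.00): a=3.0241, h=5.1821
  candidates: C₊=(5.2705,5.5833) cross=47.255; C₋=(4.5681,-4.7571) cross=-47.255
  mode + wants cross > 0 → take C=(5.2705,5.5833) (cross=47.255)
ex = (C−B)/|BC| = (0.5614,0.8275); ey = (-0.8275,0.5614)
P = B + -1.66·ex + 1.92·ey = (-0.6187,0.3222)

-0.62 0.32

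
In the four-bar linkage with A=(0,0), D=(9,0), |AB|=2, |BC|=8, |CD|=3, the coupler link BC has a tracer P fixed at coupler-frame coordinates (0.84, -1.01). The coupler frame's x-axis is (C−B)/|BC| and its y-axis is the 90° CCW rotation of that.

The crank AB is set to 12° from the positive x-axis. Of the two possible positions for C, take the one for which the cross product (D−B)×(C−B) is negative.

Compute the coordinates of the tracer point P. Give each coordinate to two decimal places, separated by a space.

2.29 -0.86

A=(0,0), D=(9.00,0)
B = A + 2.00·(cos12°, sin12°) = (1.9563, 0.4158)
|BD| = 7.0560
circle(B,8.00) ∩ circle(D,3.00): a=7.4254, h=2.9772
  candidates: C₊=(9.5442,2.9502) cross=21.007; C₋=(9.1933,-2.9938) cross=-21.007
  mode - wants cross < 0 → take C=(9.1933,-2.9938) (cross=-21.007)
ex = (C−B)/|BC| = (0.9046,-0.4262); ey = (0.4262,0.9046)
P = B + 0.84·ex + -1.01·ey = (2.2857,-0.8559)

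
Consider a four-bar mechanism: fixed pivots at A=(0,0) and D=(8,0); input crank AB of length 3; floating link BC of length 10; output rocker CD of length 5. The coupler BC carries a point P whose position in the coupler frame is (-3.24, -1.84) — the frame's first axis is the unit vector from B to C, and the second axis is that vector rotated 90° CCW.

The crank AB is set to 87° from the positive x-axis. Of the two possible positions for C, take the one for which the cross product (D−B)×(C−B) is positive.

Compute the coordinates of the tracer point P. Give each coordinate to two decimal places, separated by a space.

A=(0,0), D=(8.00,0)
B = A + 3.00·(cos87°, sin87°) = (0.1570, 2.9959)
|BD| = 8.3957
circle(B,10.00) ∩ circle(D,5.00): a=8.6644, h=4.9928
  candidates: C₊=(10.0326,4.5682) cross=41.918; C₋=(6.4694,-4.7600) cross=-41.918
  mode + wants cross > 0 → take C=(10.0326,4.5682) (cross=41.918)
ex = (C−B)/|BC| = (0.9876,0.1572); ey = (-0.1572,0.9876)
P = B + -3.24·ex + -1.84·ey = (-2.7534,0.6693)

-2.75 0.67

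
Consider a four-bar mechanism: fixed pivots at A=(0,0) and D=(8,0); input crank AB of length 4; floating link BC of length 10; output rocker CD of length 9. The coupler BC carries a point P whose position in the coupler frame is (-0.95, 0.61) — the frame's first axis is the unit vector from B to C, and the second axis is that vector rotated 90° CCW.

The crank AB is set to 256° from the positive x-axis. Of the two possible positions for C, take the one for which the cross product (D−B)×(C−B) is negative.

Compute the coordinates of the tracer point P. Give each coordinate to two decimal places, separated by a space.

A=(0,0), D=(8.00,0)
B = A + 4.00·(cos256°, sin256°) = (-0.9677, -3.8812)
|BD| = 9.7715
circle(B,10.00) ∩ circle(D,9.00): a=5.8580, h=8.1046
  candidates: C₊=(1.1893,5.8834) cross=79.194; C₋=(7.6275,-8.9923) cross=-79.194
  mode - wants cross < 0 → take C=(7.6275,-8.9923) (cross=-79.194)
ex = (C−B)/|BC| = (0.8595,-0.5111); ey = (0.5111,0.8595)
P = B + -0.95·ex + 0.61·ey = (-1.4724,-2.8713)

-1.47 -2.87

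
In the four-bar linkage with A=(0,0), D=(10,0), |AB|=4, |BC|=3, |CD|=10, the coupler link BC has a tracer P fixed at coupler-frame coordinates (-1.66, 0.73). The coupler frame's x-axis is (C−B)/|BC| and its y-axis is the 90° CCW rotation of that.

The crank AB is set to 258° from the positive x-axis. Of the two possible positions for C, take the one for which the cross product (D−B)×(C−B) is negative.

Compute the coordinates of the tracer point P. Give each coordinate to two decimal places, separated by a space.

-1.82 -2.39

A=(0,0), D=(10.00,0)
B = A + 4.00·(cos258°, sin258°) = (-0.8316, -3.9126)
|BD| = 11.5166
circle(B,3.00) ∩ circle(D,10.00): a=1.8075, h=2.3943
  candidates: C₊=(0.0549,-1.0466) cross=27.575; C₋=(1.6818,-5.5505) cross=-27.575
  mode - wants cross < 0 → take C=(1.6818,-5.5505) (cross=-27.575)
ex = (C−B)/|BC| = (0.8378,-0.5460); ey = (0.5460,0.8378)
P = B + -1.66·ex + 0.73·ey = (-1.8239,-2.3947)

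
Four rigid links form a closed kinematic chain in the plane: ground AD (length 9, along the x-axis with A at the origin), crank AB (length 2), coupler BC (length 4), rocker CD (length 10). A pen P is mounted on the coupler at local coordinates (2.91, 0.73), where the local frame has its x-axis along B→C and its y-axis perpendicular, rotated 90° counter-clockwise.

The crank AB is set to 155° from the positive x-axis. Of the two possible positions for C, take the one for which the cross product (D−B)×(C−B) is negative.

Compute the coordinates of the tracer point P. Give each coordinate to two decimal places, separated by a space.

-0.20 -1.69

A=(0,0), D=(9.00,0)
B = A + 2.00·(cos155°, sin155°) = (-1.8126, 0.8452)
|BD| = 10.8456
circle(B,4.00) ∩ circle(D,10.00): a=1.5503, h=3.6874
  candidates: C₊=(0.0203,4.4006) cross=39.992; C₋=(-0.5544,-2.9517) cross=-39.992
  mode - wants cross < 0 → take C=(-0.5544,-2.9517) (cross=-39.992)
ex = (C−B)/|BC| = (0.3145,-0.9492); ey = (0.9492,0.3145)
P = B + 2.91·ex + 0.73·ey = (-0.2043,-1.6874)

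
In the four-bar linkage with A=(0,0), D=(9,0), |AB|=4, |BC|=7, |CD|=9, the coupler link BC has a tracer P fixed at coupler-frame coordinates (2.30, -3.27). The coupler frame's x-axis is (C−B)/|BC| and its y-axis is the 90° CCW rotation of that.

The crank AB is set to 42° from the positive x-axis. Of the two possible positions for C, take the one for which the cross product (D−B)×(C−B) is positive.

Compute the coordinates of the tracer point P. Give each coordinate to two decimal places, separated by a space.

6.96 2.96

A=(0,0), D=(9.00,0)
B = A + 4.00·(cos42°, sin42°) = (2.9726, 2.6765)
|BD| = 6.5950
circle(B,7.00) ∩ circle(D,9.00): a=0.8714, h=6.9456
  candidates: C₊=(6.5878,8.6707) cross=45.806; C₋=(0.9502,-4.0250) cross=-45.806
  mode + wants cross > 0 → take C=(6.5878,8.6707) (cross=45.806)
ex = (C−B)/|BC| = (0.5165,0.8563); ey = (-0.8563,0.5165)
P = B + 2.30·ex + -3.27·ey = (6.9606,2.9572)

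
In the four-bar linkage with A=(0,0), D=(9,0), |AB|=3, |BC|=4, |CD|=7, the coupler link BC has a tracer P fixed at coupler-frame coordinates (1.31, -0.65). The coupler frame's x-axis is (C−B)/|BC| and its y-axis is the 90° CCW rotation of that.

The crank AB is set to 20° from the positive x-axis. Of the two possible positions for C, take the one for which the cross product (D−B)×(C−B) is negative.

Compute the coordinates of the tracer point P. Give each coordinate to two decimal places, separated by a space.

2.12 -0.26

A=(0,0), D=(9.00,0)
B = A + 3.00·(cos20°, sin20°) = (2.8191, 1.0261)
|BD| = 6.2655
circle(B,4.00) ∩ circle(D,7.00): a=0.4993, h=3.9687
  candidates: C₊=(3.9616,4.8594) cross=24.866; C₋=(2.6617,-2.9708) cross=-24.866
  mode - wants cross < 0 → take C=(2.6617,-2.9708) (cross=-24.866)
ex = (C−B)/|BC| = (-0.0393,-0.9992); ey = (0.9992,-0.0393)
P = B + 1.31·ex + -0.65·ey = (2.1180,-0.2574)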